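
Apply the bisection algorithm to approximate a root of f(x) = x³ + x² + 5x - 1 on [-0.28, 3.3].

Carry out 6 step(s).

f(x) = x³ + x² + 5x - 1
Initial interval: [-0.28, 3.3]

Iteration 1:
  c_1 = (-0.280000 + 3.300000)/2 = 1.510000
  f(c_1) = f(1.510000) = 12.273051
  f(a) × f(c) < 0, new interval: [-0.280000, 1.510000]
Iteration 2:
  c_2 = (-0.280000 + 1.510000)/2 = 0.615000
  f(c_2) = f(0.615000) = 2.685833
  f(a) × f(c) < 0, new interval: [-0.280000, 0.615000]
Iteration 3:
  c_3 = (-0.280000 + 0.615000)/2 = 0.167500
  f(c_3) = f(0.167500) = -0.129744
  f(a) × f(c) ≥ 0, new interval: [0.167500, 0.615000]
Iteration 4:
  c_4 = (0.167500 + 0.615000)/2 = 0.391250
  f(c_4) = f(0.391250) = 1.169218
  f(a) × f(c) < 0, new interval: [0.167500, 0.391250]
Iteration 5:
  c_5 = (0.167500 + 0.391250)/2 = 0.279375
  f(c_5) = f(0.279375) = 0.496731
  f(a) × f(c) < 0, new interval: [0.167500, 0.279375]
Iteration 6:
  c_6 = (0.167500 + 0.279375)/2 = 0.223437
  f(c_6) = f(0.223437) = 0.178267
  f(a) × f(c) < 0, new interval: [0.167500, 0.223437]

After 6 iteration(s), the approximation is c_6 = 0.223437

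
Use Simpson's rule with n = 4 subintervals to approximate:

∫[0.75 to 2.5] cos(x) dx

f(x) = cos(x)
a = 0.75, b = 2.5, n = 4
h = (b - a)/n = 0.437500

Simpson's rule: (h/3)[f(x₀) + 4f(x₁) + 2f(x₂) + ... + f(xₙ)]

x_0 = 0.7500, f(x_0) = 0.731689, coefficient = 1
x_1 = 1.1875, f(x_1) = 0.373980, coefficient = 4
x_2 = 1.6250, f(x_2) = -0.054177, coefficient = 2
x_3 = 2.0625, f(x_3) = -0.472128, coefficient = 4
x_4 = 2.5000, f(x_4) = -0.801144, coefficient = 1

I ≈ (0.437500/3) × -0.570404 = -0.083184
Exact value: -0.083167
Error: 0.000017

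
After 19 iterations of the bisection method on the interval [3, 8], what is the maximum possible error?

Bisection error bound: |error| ≤ (b-a)/2^n
|error| ≤ (8 - 3)/2^19 = 5/2^19
|error| ≤ 0.0000095367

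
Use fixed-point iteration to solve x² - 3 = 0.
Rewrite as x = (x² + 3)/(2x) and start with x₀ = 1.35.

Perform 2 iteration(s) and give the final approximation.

Equation: x² - 3 = 0
Fixed-point form: x = (x² + 3)/(2x)
x₀ = 1.35

x_1 = g(1.350000) = 1.786111
x_2 = g(1.786111) = 1.732869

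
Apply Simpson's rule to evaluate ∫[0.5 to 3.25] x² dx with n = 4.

f(x) = x²
a = 0.5, b = 3.25, n = 4
h = (b - a)/n = 0.687500

Simpson's rule: (h/3)[f(x₀) + 4f(x₁) + 2f(x₂) + ... + f(xₙ)]

x_0 = 0.5000, f(x_0) = 0.250000, coefficient = 1
x_1 = 1.1875, f(x_1) = 1.410156, coefficient = 4
x_2 = 1.8750, f(x_2) = 3.515625, coefficient = 2
x_3 = 2.5625, f(x_3) = 6.566406, coefficient = 4
x_4 = 3.2500, f(x_4) = 10.562500, coefficient = 1

I ≈ (0.687500/3) × 49.750000 = 11.401042
Exact value: 11.401042
Error: 0.000000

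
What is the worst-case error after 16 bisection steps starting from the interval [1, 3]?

Bisection error bound: |error| ≤ (b-a)/2^n
|error| ≤ (3 - 1)/2^16 = 2/2^16
|error| ≤ 0.0000305176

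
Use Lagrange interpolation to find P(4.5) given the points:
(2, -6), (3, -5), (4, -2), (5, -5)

Lagrange interpolation formula:
P(x) = Σ yᵢ × Lᵢ(x)
where Lᵢ(x) = Π_{j≠i} (x - xⱼ)/(xᵢ - xⱼ)

L_0(4.5) = (4.5 - 3)/(2 - 3) × (4.5 - 4)/(2 - 4) × (4.5 - 5)/(2 - 5) = 0.062500
L_1(4.5) = (4.5 - 2)/(3 - 2) × (4.5 - 4)/(3 - 4) × (4.5 - 5)/(3 - 5) = -0.312500
L_2(4.5) = (4.5 - 2)/(4 - 2) × (4.5 - 3)/(4 - 3) × (4.5 - 5)/(4 - 5) = 0.937500
L_3(4.5) = (4.5 - 2)/(5 - 2) × (4.5 - 3)/(5 - 3) × (4.5 - 4)/(5 - 4) = 0.312500

P(4.5) = (-6)×L_0(4.5) + (-5)×L_1(4.5) + (-2)×L_2(4.5) + (-5)×L_3(4.5)
P(4.5) = -2.250000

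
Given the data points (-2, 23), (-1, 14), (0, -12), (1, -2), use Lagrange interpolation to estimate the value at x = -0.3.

Lagrange interpolation formula:
P(x) = Σ yᵢ × Lᵢ(x)
where Lᵢ(x) = Π_{j≠i} (x - xⱼ)/(xᵢ - xⱼ)

L_0(-0.3) = (-0.3 - (-1))/(-2 - (-1)) × (-0.3 - 0)/(-2 - 0) × (-0.3 - 1)/(-2 - 1) = -0.045500
L_1(-0.3) = (-0.3 - (-2))/(-1 - (-2)) × (-0.3 - 0)/(-1 - 0) × (-0.3 - 1)/(-1 - 1) = 0.331500
L_2(-0.3) = (-0.3 - (-2))/(0 - (-2)) × (-0.3 - (-1))/(0 - (-1)) × (-0.3 - 1)/(0 - 1) = 0.773500
L_3(-0.3) = (-0.3 - (-2))/(1 - (-2)) × (-0.3 - (-1))/(1 - (-1)) × (-0.3 - 0)/(1 - 0) = -0.059500

P(-0.3) = 23×L_0(-0.3) + 14×L_1(-0.3) + (-12)×L_2(-0.3) + (-2)×L_3(-0.3)
P(-0.3) = -5.568500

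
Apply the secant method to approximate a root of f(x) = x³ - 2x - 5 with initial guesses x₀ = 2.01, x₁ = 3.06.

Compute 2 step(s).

f(x) = x³ - 2x - 5
x₀ = 2.01, x₁ = 3.06

Secant formula: x_{n+1} = x_n - f(x_n)(x_n - x_{n-1})/(f(x_n) - f(x_{n-1}))

Iteration 1:
  f(2.010000) = -0.899399
  f(3.060000) = 17.532616
  x_2 = 3.060000 - 17.532616×(3.060000 - 2.010000)/(17.532616 - (-0.899399))
       = 2.061235
Iteration 2:
  f(3.060000) = 17.532616
  f(2.061235) = -0.364919
  x_3 = 2.061235 - (-0.364919)×(2.061235 - 3.060000)/(-0.364919 - 17.532616)
       = 2.081599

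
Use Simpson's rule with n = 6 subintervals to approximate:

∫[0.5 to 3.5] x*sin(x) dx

f(x) = x*sin(x)
a = 0.5, b = 3.5, n = 6
h = (b - a)/n = 0.500000

Simpson's rule: (h/3)[f(x₀) + 4f(x₁) + 2f(x₂) + ... + f(xₙ)]

x_0 = 0.5000, f(x_0) = 0.239713, coefficient = 1
x_1 = 1.0000, f(x_1) = 0.841471, coefficient = 4
x_2 = 1.5000, f(x_2) = 1.496242, coefficient = 2
x_3 = 2.0000, f(x_3) = 1.818595, coefficient = 4
x_4 = 2.5000, f(x_4) = 1.496180, coefficient = 2
x_5 = 3.0000, f(x_5) = 0.423360, coefficient = 4
x_6 = 3.5000, f(x_6) = -1.227741, coefficient = 1

I ≈ (0.500000/3) × 17.330521 = 2.888420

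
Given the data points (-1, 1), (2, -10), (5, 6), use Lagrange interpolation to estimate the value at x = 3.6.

Lagrange interpolation formula:
P(x) = Σ yᵢ × Lᵢ(x)
where Lᵢ(x) = Π_{j≠i} (x - xⱼ)/(xᵢ - xⱼ)

L_0(3.6) = (3.6 - 2)/(-1 - 2) × (3.6 - 5)/(-1 - 5) = -0.124444
L_1(3.6) = (3.6 - (-1))/(2 - (-1)) × (3.6 - 5)/(2 - 5) = 0.715556
L_2(3.6) = (3.6 - (-1))/(5 - (-1)) × (3.6 - 2)/(5 - 2) = 0.408889

P(3.6) = 1×L_0(3.6) + (-10)×L_1(3.6) + 6×L_2(3.6)
P(3.6) = -4.826667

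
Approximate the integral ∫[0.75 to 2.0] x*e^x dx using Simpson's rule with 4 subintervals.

f(x) = x*e^x
a = 0.75, b = 2.0, n = 4
h = (b - a)/n = 0.312500

Simpson's rule: (h/3)[f(x₀) + 4f(x₁) + 2f(x₂) + ... + f(xₙ)]

x_0 = 0.7500, f(x_0) = 1.587750, coefficient = 1
x_1 = 1.0625, f(x_1) = 3.074446, coefficient = 4
x_2 = 1.3750, f(x_2) = 5.438230, coefficient = 2
x_3 = 1.6875, f(x_3) = 9.122539, coefficient = 4
x_4 = 2.0000, f(x_4) = 14.778112, coefficient = 1

I ≈ (0.312500/3) × 76.030261 = 7.919819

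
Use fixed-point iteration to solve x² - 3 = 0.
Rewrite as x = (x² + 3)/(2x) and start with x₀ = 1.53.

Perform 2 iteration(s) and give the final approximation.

Equation: x² - 3 = 0
Fixed-point form: x = (x² + 3)/(2x)
x₀ = 1.53

x_1 = g(1.530000) = 1.745392
x_2 = g(1.745392) = 1.732102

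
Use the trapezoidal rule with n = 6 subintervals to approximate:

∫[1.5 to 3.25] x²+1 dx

f(x) = x²+1
a = 1.5, b = 3.25, n = 6
h = (b - a)/n = 0.291667

Trapezoidal rule: (h/2)[f(x₀) + 2f(x₁) + 2f(x₂) + ... + f(xₙ)]

x_0 = 1.5000, f(x_0) = 3.250000, coefficient = 1
x_1 = 1.7917, f(x_1) = 4.210069, coefficient = 2
x_2 = 2.0833, f(x_2) = 5.340278, coefficient = 2
x_3 = 2.3750, f(x_3) = 6.640625, coefficient = 2
x_4 = 2.6667, f(x_4) = 8.111111, coefficient = 2
x_5 = 2.9583, f(x_5) = 9.751736, coefficient = 2
x_6 = 3.2500, f(x_6) = 11.562500, coefficient = 1

I ≈ (0.291667/2) × 82.920139 = 12.092520
Exact value: 12.067708
Error: 0.024812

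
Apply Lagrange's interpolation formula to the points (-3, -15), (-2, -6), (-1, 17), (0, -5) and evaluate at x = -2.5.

Lagrange interpolation formula:
P(x) = Σ yᵢ × Lᵢ(x)
where Lᵢ(x) = Π_{j≠i} (x - xⱼ)/(xᵢ - xⱼ)

L_0(-2.5) = (-2.5 - (-2))/(-3 - (-2)) × (-2.5 - (-1))/(-3 - (-1)) × (-2.5 - 0)/(-3 - 0) = 0.312500
L_1(-2.5) = (-2.5 - (-3))/(-2 - (-3)) × (-2.5 - (-1))/(-2 - (-1)) × (-2.5 - 0)/(-2 - 0) = 0.937500
L_2(-2.5) = (-2.5 - (-3))/(-1 - (-3)) × (-2.5 - (-2))/(-1 - (-2)) × (-2.5 - 0)/(-1 - 0) = -0.312500
L_3(-2.5) = (-2.5 - (-3))/(0 - (-3)) × (-2.5 - (-2))/(0 - (-2)) × (-2.5 - (-1))/(0 - (-1)) = 0.062500

P(-2.5) = (-15)×L_0(-2.5) + (-6)×L_1(-2.5) + 17×L_2(-2.5) + (-5)×L_3(-2.5)
P(-2.5) = -15.937500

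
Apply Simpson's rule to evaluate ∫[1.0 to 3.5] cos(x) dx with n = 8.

f(x) = cos(x)
a = 1.0, b = 3.5, n = 8
h = (b - a)/n = 0.312500

Simpson's rule: (h/3)[f(x₀) + 4f(x₁) + 2f(x₂) + ... + f(xₙ)]

x_0 = 1.0000, f(x_0) = 0.540302, coefficient = 1
x_1 = 1.3125, f(x_1) = 0.255434, coefficient = 4
x_2 = 1.6250, f(x_2) = -0.054177, coefficient = 2
x_3 = 1.9375, f(x_3) = -0.358540, coefficient = 4
x_4 = 2.2500, f(x_4) = -0.628174, coefficient = 2
x_5 = 2.5625, f(x_5) = -0.836960, coefficient = 4
x_6 = 2.8750, f(x_6) = -0.964674, coefficient = 2
x_7 = 3.1875, f(x_7) = -0.998946, coefficient = 4
x_8 = 3.5000, f(x_8) = -0.936457, coefficient = 1

I ≈ (0.312500/3) × -11.446254 = -1.192318
Exact value: -1.192254
Error: 0.000064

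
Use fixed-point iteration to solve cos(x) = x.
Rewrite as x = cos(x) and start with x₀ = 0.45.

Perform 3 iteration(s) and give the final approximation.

Equation: cos(x) = x
Fixed-point form: x = cos(x)
x₀ = 0.45

x_1 = g(0.450000) = 0.900447
x_2 = g(0.900447) = 0.621260
x_3 = g(0.621260) = 0.813146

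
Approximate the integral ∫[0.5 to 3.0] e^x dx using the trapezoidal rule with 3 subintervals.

f(x) = e^x
a = 0.5, b = 3.0, n = 3
h = (b - a)/n = 0.833333

Trapezoidal rule: (h/2)[f(x₀) + 2f(x₁) + 2f(x₂) + ... + f(xₙ)]

x_0 = 0.5000, f(x_0) = 1.648721, coefficient = 1
x_1 = 1.3333, f(x_1) = 3.793668, coefficient = 2
x_2 = 2.1667, f(x_2) = 8.729138, coefficient = 2
x_3 = 3.0000, f(x_3) = 20.085537, coefficient = 1

I ≈ (0.833333/2) × 46.779871 = 19.491613
Exact value: 18.436816
Error: 1.054797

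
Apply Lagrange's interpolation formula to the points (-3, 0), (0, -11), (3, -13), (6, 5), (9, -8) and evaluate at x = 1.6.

Lagrange interpolation formula:
P(x) = Σ yᵢ × Lᵢ(x)
where Lᵢ(x) = Π_{j≠i} (x - xⱼ)/(xᵢ - xⱼ)

L_0(1.6) = (1.6 - 0)/(-3 - 0) × (1.6 - 3)/(-3 - 3) × (1.6 - 6)/(-3 - 6) × (1.6 - 9)/(-3 - 9) = -0.037518
L_1(1.6) = (1.6 - (-3))/(0 - (-3)) × (1.6 - 3)/(0 - 3) × (1.6 - 6)/(0 - 6) × (1.6 - 9)/(0 - 9) = 0.431453
L_2(1.6) = (1.6 - (-3))/(3 - (-3)) × (1.6 - 0)/(3 - 0) × (1.6 - 6)/(3 - 6) × (1.6 - 9)/(3 - 9) = 0.739635
L_3(1.6) = (1.6 - (-3))/(6 - (-3)) × (1.6 - 0)/(6 - 0) × (1.6 - 3)/(6 - 3) × (1.6 - 9)/(6 - 9) = -0.156892
L_4(1.6) = (1.6 - (-3))/(9 - (-3)) × (1.6 - 0)/(9 - 0) × (1.6 - 3)/(9 - 3) × (1.6 - 6)/(9 - 6) = 0.023322

P(1.6) = 0×L_0(1.6) + (-11)×L_1(1.6) + (-13)×L_2(1.6) + 5×L_3(1.6) + (-8)×L_4(1.6)
P(1.6) = -15.332273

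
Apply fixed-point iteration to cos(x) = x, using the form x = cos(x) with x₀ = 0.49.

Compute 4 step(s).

Equation: cos(x) = x
Fixed-point form: x = cos(x)
x₀ = 0.49

x_1 = g(0.490000) = 0.882333
x_2 = g(0.882333) = 0.635351
x_3 = g(0.635351) = 0.804863
x_4 = g(0.804863) = 0.693210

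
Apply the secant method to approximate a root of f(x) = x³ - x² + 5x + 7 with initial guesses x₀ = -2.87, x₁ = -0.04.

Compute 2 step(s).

f(x) = x³ - x² + 5x + 7
x₀ = -2.87, x₁ = -0.04

Secant formula: x_{n+1} = x_n - f(x_n)(x_n - x_{n-1})/(f(x_n) - f(x_{n-1}))

Iteration 1:
  f(-2.870000) = -39.226803
  f(-0.040000) = 6.798336
  x_2 = -0.040000 - 6.798336×(-0.040000 - (-2.870000))/(6.798336 - (-39.226803))
       = -0.458017
Iteration 2:
  f(-0.040000) = 6.798336
  f(-0.458017) = 4.404053
  x_3 = -0.458017 - 4.404053×(-0.458017 - (-0.040000))/(4.404053 - 6.798336)
       = -1.226919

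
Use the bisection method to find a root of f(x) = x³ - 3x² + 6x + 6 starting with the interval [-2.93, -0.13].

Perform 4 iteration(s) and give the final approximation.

f(x) = x³ - 3x² + 6x + 6
Initial interval: [-2.93, -0.13]

Iteration 1:
  c_1 = (-2.930000 + (-0.130000))/2 = -1.530000
  f(c_1) = f(-1.530000) = -13.784277
  f(a) × f(c) ≥ 0, new interval: [-1.530000, -0.130000]
Iteration 2:
  c_2 = (-1.530000 + (-0.130000))/2 = -0.830000
  f(c_2) = f(-0.830000) = -1.618487
  f(a) × f(c) ≥ 0, new interval: [-0.830000, -0.130000]
Iteration 3:
  c_3 = (-0.830000 + (-0.130000))/2 = -0.480000
  f(c_3) = f(-0.480000) = 2.318208
  f(a) × f(c) < 0, new interval: [-0.830000, -0.480000]
Iteration 4:
  c_4 = (-0.830000 + (-0.480000))/2 = -0.655000
  f(c_4) = f(-0.655000) = 0.501914
  f(a) × f(c) < 0, new interval: [-0.830000, -0.655000]

After 4 iteration(s), the approximation is c_4 = -0.655000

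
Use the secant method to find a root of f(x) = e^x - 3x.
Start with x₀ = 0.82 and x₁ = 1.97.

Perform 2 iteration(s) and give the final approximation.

f(x) = e^x - 3x
x₀ = 0.82, x₁ = 1.97

Secant formula: x_{n+1} = x_n - f(x_n)(x_n - x_{n-1})/(f(x_n) - f(x_{n-1}))

Iteration 1:
  f(0.820000) = -0.189500
  f(1.970000) = 1.260676
  x_2 = 1.970000 - 1.260676×(1.970000 - 0.820000)/(1.260676 - (-0.189500))
       = 0.970275
Iteration 2:
  f(1.970000) = 1.260676
  f(0.970275) = -0.272155
  x_3 = 0.970275 - (-0.272155)×(0.970275 - 1.970000)/(-0.272155 - 1.260676)
       = 1.147777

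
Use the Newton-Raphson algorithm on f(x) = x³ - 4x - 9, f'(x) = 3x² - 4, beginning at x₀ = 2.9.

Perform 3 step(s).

f(x) = x³ - 4x - 9
f'(x) = 3x² - 4
x₀ = 2.9

Newton-Raphson formula: x_{n+1} = x_n - f(x_n)/f'(x_n)

Iteration 1:
  f(2.900000) = 3.789000
  f'(2.900000) = 21.230000
  x_1 = 2.900000 - 3.789000/21.230000 = 2.721526
Iteration 2:
  f(2.721526) = 0.271435
  f'(2.721526) = 18.220114
  x_2 = 2.721526 - 0.271435/18.220114 = 2.706629
Iteration 3:
  f(2.706629) = 0.001809
  f'(2.706629) = 17.977515
  x_3 = 2.706629 - 0.001809/17.977515 = 2.706528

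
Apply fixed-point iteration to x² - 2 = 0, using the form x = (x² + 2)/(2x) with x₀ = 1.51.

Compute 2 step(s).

Equation: x² - 2 = 0
Fixed-point form: x = (x² + 2)/(2x)
x₀ = 1.51

x_1 = g(1.510000) = 1.417252
x_2 = g(1.417252) = 1.414217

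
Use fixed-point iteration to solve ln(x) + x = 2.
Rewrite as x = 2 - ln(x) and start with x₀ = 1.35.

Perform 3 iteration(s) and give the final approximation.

Equation: ln(x) + x = 2
Fixed-point form: x = 2 - ln(x)
x₀ = 1.35

x_1 = g(1.350000) = 1.699895
x_2 = g(1.699895) = 1.469433
x_3 = g(1.469433) = 1.615123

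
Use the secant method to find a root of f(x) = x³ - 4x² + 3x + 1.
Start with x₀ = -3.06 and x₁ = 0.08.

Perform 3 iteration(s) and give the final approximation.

f(x) = x³ - 4x² + 3x + 1
x₀ = -3.06, x₁ = 0.08

Secant formula: x_{n+1} = x_n - f(x_n)(x_n - x_{n-1})/(f(x_n) - f(x_{n-1}))

Iteration 1:
  f(-3.060000) = -74.287016
  f(0.080000) = 1.214912
  x_2 = 0.080000 - 1.214912×(0.080000 - (-3.060000))/(1.214912 - (-74.287016))
       = 0.029474
Iteration 2:
  f(0.080000) = 1.214912
  f(0.029474) = 1.084972
  x_3 = 0.029474 - 1.084972×(0.029474 - 0.080000)/(1.084972 - 1.214912)
       = -0.392410
Iteration 3:
  f(0.029474) = 1.084972
  f(-0.392410) = -0.853599
  x_4 = -0.392410 - (-0.853599)×(-0.392410 - 0.029474)/(-0.853599 - 1.084972)
       = -0.206645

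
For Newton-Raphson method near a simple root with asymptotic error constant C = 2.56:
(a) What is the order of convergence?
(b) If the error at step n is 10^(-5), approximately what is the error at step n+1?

(a) Newton-Raphson has quadratic (order 2) convergence near simple roots.
    This means |e_{n+1}| ≈ C|e_n|².

(b) With |e_n| = 10^(-5) and C = 2.56:
    |e_{n+1}| ≈ 2.56 × (10^(-5))² = 2.56 × 10^(-10)

(a) 2 (quadratic); (b) |e_{n+1}| ≈ 2.560e-10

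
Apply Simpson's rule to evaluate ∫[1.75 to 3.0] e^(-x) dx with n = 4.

f(x) = e^(-x)
a = 1.75, b = 3.0, n = 4
h = (b - a)/n = 0.312500

Simpson's rule: (h/3)[f(x₀) + 4f(x₁) + 2f(x₂) + ... + f(xₙ)]

x_0 = 1.7500, f(x_0) = 0.173774, coefficient = 1
x_1 = 2.0625, f(x_1) = 0.127136, coefficient = 4
x_2 = 2.3750, f(x_2) = 0.093014, coefficient = 2
x_3 = 2.6875, f(x_3) = 0.068051, coefficient = 4
x_4 = 3.0000, f(x_4) = 0.049787, coefficient = 1

I ≈ (0.312500/3) × 1.190336 = 0.123993
Exact value: 0.123987
Error: 0.000006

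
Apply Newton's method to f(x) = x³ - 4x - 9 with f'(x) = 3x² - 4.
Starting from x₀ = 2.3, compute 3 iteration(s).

f(x) = x³ - 4x - 9
f'(x) = 3x² - 4
x₀ = 2.3

Newton-Raphson formula: x_{n+1} = x_n - f(x_n)/f'(x_n)

Iteration 1:
  f(2.300000) = -6.033000
  f'(2.300000) = 11.870000
  x_1 = 2.300000 - (-6.033000)/11.870000 = 2.808256
Iteration 2:
  f(2.808256) = 1.913732
  f'(2.808256) = 19.658907
  x_2 = 2.808256 - 1.913732/19.658907 = 2.710909
Iteration 3:
  f(2.710909) = 0.078914
  f'(2.710909) = 18.047087
  x_3 = 2.710909 - 0.078914/18.047087 = 2.706537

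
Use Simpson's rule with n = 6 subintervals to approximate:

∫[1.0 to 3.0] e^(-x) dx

f(x) = e^(-x)
a = 1.0, b = 3.0, n = 6
h = (b - a)/n = 0.333333

Simpson's rule: (h/3)[f(x₀) + 4f(x₁) + 2f(x₂) + ... + f(xₙ)]

x_0 = 1.0000, f(x_0) = 0.367879, coefficient = 1
x_1 = 1.3333, f(x_1) = 0.263597, coefficient = 4
x_2 = 1.6667, f(x_2) = 0.188876, coefficient = 2
x_3 = 2.0000, f(x_3) = 0.135335, coefficient = 4
x_4 = 2.3333, f(x_4) = 0.096972, coefficient = 2
x_5 = 2.6667, f(x_5) = 0.069483, coefficient = 4
x_6 = 3.0000, f(x_6) = 0.049787, coefficient = 1

I ≈ (0.333333/3) × 2.863025 = 0.318114
Exact value: 0.318092
Error: 0.000022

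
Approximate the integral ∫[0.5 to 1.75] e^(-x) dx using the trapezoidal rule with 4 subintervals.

f(x) = e^(-x)
a = 0.5, b = 1.75, n = 4
h = (b - a)/n = 0.312500

Trapezoidal rule: (h/2)[f(x₀) + 2f(x₁) + 2f(x₂) + ... + f(xₙ)]

x_0 = 0.5000, f(x_0) = 0.606531, coefficient = 1
x_1 = 0.8125, f(x_1) = 0.443747, coefficient = 2
x_2 = 1.1250, f(x_2) = 0.324652, coefficient = 2
x_3 = 1.4375, f(x_3) = 0.237521, coefficient = 2
x_4 = 1.7500, f(x_4) = 0.173774, coefficient = 1

I ≈ (0.312500/2) × 2.792146 = 0.436273
Exact value: 0.432757
Error: 0.003516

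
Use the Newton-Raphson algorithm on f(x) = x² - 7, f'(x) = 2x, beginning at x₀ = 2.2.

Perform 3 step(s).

f(x) = x² - 7
f'(x) = 2x
x₀ = 2.2

Newton-Raphson formula: x_{n+1} = x_n - f(x_n)/f'(x_n)

Iteration 1:
  f(2.200000) = -2.160000
  f'(2.200000) = 4.400000
  x_1 = 2.200000 - (-2.160000)/4.400000 = 2.690909
Iteration 2:
  f(2.690909) = 0.240992
  f'(2.690909) = 5.381818
  x_2 = 2.690909 - 0.240992/5.381818 = 2.646130
Iteration 3:
  f(2.646130) = 0.002005
  f'(2.646130) = 5.292260
  x_3 = 2.646130 - 0.002005/5.292260 = 2.645751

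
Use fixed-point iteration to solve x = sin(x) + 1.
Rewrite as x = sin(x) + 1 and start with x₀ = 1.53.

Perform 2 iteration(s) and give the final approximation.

Equation: x = sin(x) + 1
Fixed-point form: x = sin(x) + 1
x₀ = 1.53

x_1 = g(1.530000) = 1.999168
x_2 = g(1.999168) = 1.909643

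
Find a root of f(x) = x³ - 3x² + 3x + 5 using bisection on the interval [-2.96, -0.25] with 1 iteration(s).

f(x) = x³ - 3x² + 3x + 5
Initial interval: [-2.96, -0.25]

Iteration 1:
  c_1 = (-2.960000 + (-0.250000))/2 = -1.605000
  f(c_1) = f(-1.605000) = -11.677595
  f(a) × f(c) ≥ 0, new interval: [-1.605000, -0.250000]

After 1 iteration(s), the approximation is c_1 = -1.605000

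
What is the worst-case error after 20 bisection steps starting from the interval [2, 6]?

Bisection error bound: |error| ≤ (b-a)/2^n
|error| ≤ (6 - 2)/2^20 = 4/2^20
|error| ≤ 0.0000038147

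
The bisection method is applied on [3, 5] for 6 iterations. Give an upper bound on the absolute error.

Bisection error bound: |error| ≤ (b-a)/2^n
|error| ≤ (5 - 3)/2^6 = 2/2^6
|error| ≤ 0.0312500000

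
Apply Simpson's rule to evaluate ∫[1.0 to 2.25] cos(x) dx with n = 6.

f(x) = cos(x)
a = 1.0, b = 2.25, n = 6
h = (b - a)/n = 0.208333

Simpson's rule: (h/3)[f(x₀) + 4f(x₁) + 2f(x₂) + ... + f(xₙ)]

x_0 = 1.0000, f(x_0) = 0.540302, coefficient = 1
x_1 = 1.2083, f(x_1) = 0.354578, coefficient = 4
x_2 = 1.4167, f(x_2) = 0.153520, coefficient = 2
x_3 = 1.6250, f(x_3) = -0.054177, coefficient = 4
x_4 = 1.8333, f(x_4) = -0.259531, coefficient = 2
x_5 = 2.0417, f(x_5) = -0.453662, coefficient = 4
x_6 = 2.2500, f(x_6) = -0.628174, coefficient = 1

I ≈ (0.208333/3) × -0.912938 = -0.063398
Exact value: -0.063398
Error: 0.000001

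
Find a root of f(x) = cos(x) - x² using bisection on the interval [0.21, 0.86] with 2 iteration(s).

f(x) = cos(x) - x²
Initial interval: [0.21, 0.86]

Iteration 1:
  c_1 = (0.210000 + 0.860000)/2 = 0.535000
  f(c_1) = f(0.535000) = 0.574044
  f(a) × f(c) ≥ 0, new interval: [0.535000, 0.860000]
Iteration 2:
  c_2 = (0.535000 + 0.860000)/2 = 0.697500
  f(c_2) = f(0.697500) = 0.279944
  f(a) × f(c) ≥ 0, new interval: [0.697500, 0.860000]

After 2 iteration(s), the approximation is c_2 = 0.697500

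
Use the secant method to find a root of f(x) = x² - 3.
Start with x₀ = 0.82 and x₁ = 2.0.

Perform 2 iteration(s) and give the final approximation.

f(x) = x² - 3
x₀ = 0.82, x₁ = 2.0

Secant formula: x_{n+1} = x_n - f(x_n)(x_n - x_{n-1})/(f(x_n) - f(x_{n-1}))

Iteration 1:
  f(0.820000) = -2.327600
  f(2.000000) = 1.000000
  x_2 = 2.000000 - 1.000000×(2.000000 - 0.820000)/(1.000000 - (-2.327600))
       = 1.645390
Iteration 2:
  f(2.000000) = 1.000000
  f(1.645390) = -0.292692
  x_3 = 1.645390 - (-0.292692)×(1.645390 - 2.000000)/(-0.292692 - 1.000000)
       = 1.725681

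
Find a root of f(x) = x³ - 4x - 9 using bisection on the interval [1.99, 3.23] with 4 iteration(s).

f(x) = x³ - 4x - 9
Initial interval: [1.99, 3.23]

Iteration 1:
  c_1 = (1.990000 + 3.230000)/2 = 2.610000
  f(c_1) = f(2.610000) = -1.660419
  f(a) × f(c) ≥ 0, new interval: [2.610000, 3.230000]
Iteration 2:
  c_2 = (2.610000 + 3.230000)/2 = 2.920000
  f(c_2) = f(2.920000) = 4.217088
  f(a) × f(c) < 0, new interval: [2.610000, 2.920000]
Iteration 3:
  c_3 = (2.610000 + 2.920000)/2 = 2.765000
  f(c_3) = f(2.765000) = 1.079047
  f(a) × f(c) < 0, new interval: [2.610000, 2.765000]
Iteration 4:
  c_4 = (2.610000 + 2.765000)/2 = 2.687500
  f(c_4) = f(2.687500) = -0.339111
  f(a) × f(c) ≥ 0, new interval: [2.687500, 2.765000]

After 4 iteration(s), the approximation is c_4 = 2.687500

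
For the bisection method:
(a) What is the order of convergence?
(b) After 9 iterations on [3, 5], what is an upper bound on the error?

(a) Bisection has linear (order 1) convergence; the error is halved each step.

(b) Error bound = (b-a)/2^n = (5 - 3)/2^{9}
    = 2/2^{9}

(a) 1 (linear); (b) error ≤ 3.91e-03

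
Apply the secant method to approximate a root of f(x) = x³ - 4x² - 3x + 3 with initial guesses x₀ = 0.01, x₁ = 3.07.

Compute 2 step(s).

f(x) = x³ - 4x² - 3x + 3
x₀ = 0.01, x₁ = 3.07

Secant formula: x_{n+1} = x_n - f(x_n)(x_n - x_{n-1})/(f(x_n) - f(x_{n-1}))

Iteration 1:
  f(0.010000) = 2.969601
  f(3.070000) = -14.975157
  x_2 = 3.070000 - (-14.975157)×(3.070000 - 0.010000)/(-14.975157 - 2.969601)
       = 0.516386
Iteration 2:
  f(3.070000) = -14.975157
  f(0.516386) = 0.521919
  x_3 = 0.516386 - 0.521919×(0.516386 - 3.070000)/(0.521919 - (-14.975157))
       = 0.602388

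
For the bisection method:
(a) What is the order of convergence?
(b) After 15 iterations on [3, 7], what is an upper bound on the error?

(a) Bisection has linear (order 1) convergence; the error is halved each step.

(b) Error bound = (b-a)/2^n = (7 - 3)/2^{15}
    = 4/2^{15}

(a) 1 (linear); (b) error ≤ 1.22e-04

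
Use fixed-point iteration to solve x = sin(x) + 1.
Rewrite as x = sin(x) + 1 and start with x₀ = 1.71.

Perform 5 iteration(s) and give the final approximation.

Equation: x = sin(x) + 1
Fixed-point form: x = sin(x) + 1
x₀ = 1.71

x_1 = g(1.710000) = 1.990327
x_2 = g(1.990327) = 1.913280
x_3 = g(1.913280) = 1.941923
x_4 = g(1.941923) = 1.931919
x_5 = g(1.931919) = 1.935501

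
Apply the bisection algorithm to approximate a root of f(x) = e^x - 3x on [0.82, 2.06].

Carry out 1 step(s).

f(x) = e^x - 3x
Initial interval: [0.82, 2.06]

Iteration 1:
  c_1 = (0.820000 + 2.060000)/2 = 1.440000
  f(c_1) = f(1.440000) = -0.099304
  f(a) × f(c) ≥ 0, new interval: [1.440000, 2.060000]

After 1 iteration(s), the approximation is c_1 = 1.440000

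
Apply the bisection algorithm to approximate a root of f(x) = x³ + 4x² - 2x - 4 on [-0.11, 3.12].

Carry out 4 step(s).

f(x) = x³ + 4x² - 2x - 4
Initial interval: [-0.11, 3.12]

Iteration 1:
  c_1 = (-0.110000 + 3.120000)/2 = 1.505000
  f(c_1) = f(1.505000) = 5.458963
  f(a) × f(c) < 0, new interval: [-0.110000, 1.505000]
Iteration 2:
  c_2 = (-0.110000 + 1.505000)/2 = 0.697500
  f(c_2) = f(0.697500) = -3.109637
  f(a) × f(c) ≥ 0, new interval: [0.697500, 1.505000]
Iteration 3:
  c_3 = (0.697500 + 1.505000)/2 = 1.101250
  f(c_3) = f(1.101250) = -0.015951
  f(a) × f(c) ≥ 0, new interval: [1.101250, 1.505000]
Iteration 4:
  c_4 = (1.101250 + 1.505000)/2 = 1.303125
  f(c_4) = f(1.303125) = 2.399171
  f(a) × f(c) < 0, new interval: [1.101250, 1.303125]

After 4 iteration(s), the approximation is c_4 = 1.303125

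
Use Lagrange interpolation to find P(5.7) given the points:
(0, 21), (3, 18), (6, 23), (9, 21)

Lagrange interpolation formula:
P(x) = Σ yᵢ × Lᵢ(x)
where Lᵢ(x) = Π_{j≠i} (x - xⱼ)/(xᵢ - xⱼ)

L_0(5.7) = (5.7 - 3)/(0 - 3) × (5.7 - 6)/(0 - 6) × (5.7 - 9)/(0 - 9) = -0.016500
L_1(5.7) = (5.7 - 0)/(3 - 0) × (5.7 - 6)/(3 - 6) × (5.7 - 9)/(3 - 9) = 0.104500
L_2(5.7) = (5.7 - 0)/(6 - 0) × (5.7 - 3)/(6 - 3) × (5.7 - 9)/(6 - 9) = 0.940500
L_3(5.7) = (5.7 - 0)/(9 - 0) × (5.7 - 3)/(9 - 3) × (5.7 - 6)/(9 - 6) = -0.028500

P(5.7) = 21×L_0(5.7) + 18×L_1(5.7) + 23×L_2(5.7) + 21×L_3(5.7)
P(5.7) = 22.567500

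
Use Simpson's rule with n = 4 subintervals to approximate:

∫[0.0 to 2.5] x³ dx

f(x) = x³
a = 0.0, b = 2.5, n = 4
h = (b - a)/n = 0.625000

Simpson's rule: (h/3)[f(x₀) + 4f(x₁) + 2f(x₂) + ... + f(xₙ)]

x_0 = 0.0000, f(x_0) = 0.000000, coefficient = 1
x_1 = 0.6250, f(x_1) = 0.244141, coefficient = 4
x_2 = 1.2500, f(x_2) = 1.953125, coefficient = 2
x_3 = 1.8750, f(x_3) = 6.591797, coefficient = 4
x_4 = 2.5000, f(x_4) = 15.625000, coefficient = 1

I ≈ (0.625000/3) × 46.875000 = 9.765625
Exact value: 9.765625
Error: 0.000000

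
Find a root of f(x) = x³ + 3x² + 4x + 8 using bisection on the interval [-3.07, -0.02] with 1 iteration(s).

f(x) = x³ + 3x² + 4x + 8
Initial interval: [-3.07, -0.02]

Iteration 1:
  c_1 = (-3.070000 + (-0.020000))/2 = -1.545000
  f(c_1) = f(-1.545000) = 5.293121
  f(a) × f(c) < 0, new interval: [-3.070000, -1.545000]

After 1 iteration(s), the approximation is c_1 = -1.545000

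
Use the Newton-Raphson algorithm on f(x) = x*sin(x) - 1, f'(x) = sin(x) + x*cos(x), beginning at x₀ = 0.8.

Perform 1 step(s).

f(x) = x*sin(x) - 1
f'(x) = sin(x) + x*cos(x)
x₀ = 0.8

Newton-Raphson formula: x_{n+1} = x_n - f(x_n)/f'(x_n)

Iteration 1:
  f(0.800000) = -0.426115
  f'(0.800000) = 1.274721
  x_1 = 0.800000 - (-0.426115)/1.274721 = 1.134281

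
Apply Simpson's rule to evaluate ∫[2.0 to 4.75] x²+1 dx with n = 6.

f(x) = x²+1
a = 2.0, b = 4.75, n = 6
h = (b - a)/n = 0.458333

Simpson's rule: (h/3)[f(x₀) + 4f(x₁) + 2f(x₂) + ... + f(xₙ)]

x_0 = 2.0000, f(x_0) = 5.000000, coefficient = 1
x_1 = 2.4583, f(x_1) = 7.043403, coefficient = 4
x_2 = 2.9167, f(x_2) = 9.506944, coefficient = 2
x_3 = 3.3750, f(x_3) = 12.390625, coefficient = 4
x_4 = 3.8333, f(x_4) = 15.694444, coefficient = 2
x_5 = 4.2917, f(x_5) = 19.418403, coefficient = 4
x_6 = 4.7500, f(x_6) = 23.562500, coefficient = 1

I ≈ (0.458333/3) × 234.375000 = 35.807292
Exact value: 35.807292
Error: 0.000000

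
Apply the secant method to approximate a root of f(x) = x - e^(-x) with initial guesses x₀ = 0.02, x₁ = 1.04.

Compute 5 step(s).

f(x) = x - e^(-x)
x₀ = 0.02, x₁ = 1.04

Secant formula: x_{n+1} = x_n - f(x_n)(x_n - x_{n-1})/(f(x_n) - f(x_{n-1}))

Iteration 1:
  f(0.020000) = -0.960199
  f(1.040000) = 0.686545
  x_2 = 1.040000 - 0.686545×(1.040000 - 0.020000)/(0.686545 - (-0.960199))
       = 0.614751
Iteration 2:
  f(1.040000) = 0.686545
  f(0.614751) = 0.073975
  x_3 = 0.614751 - 0.073975×(0.614751 - 1.040000)/(0.073975 - 0.686545)
       = 0.563397
Iteration 3:
  f(0.614751) = 0.073975
  f(0.563397) = -0.005875
  x_4 = 0.563397 - (-0.005875)×(0.563397 - 0.614751)/(-0.005875 - 0.073975)
       = 0.567175
Iteration 4:
  f(0.563397) = -0.005875
  f(0.567175) = 0.000050
  x_5 = 0.567175 - 0.000050×(0.567175 - 0.563397)/(0.000050 - (-0.005875))
       = 0.567143
Iteration 5:
  f(0.567175) = 0.000050
  f(0.567143) = 0.000000
  x_6 = 0.567143 - 0.000000×(0.567143 - 0.567175)/(0.000000 - 0.000050)
       = 0.567143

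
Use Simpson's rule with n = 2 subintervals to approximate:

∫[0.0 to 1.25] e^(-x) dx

f(x) = e^(-x)
a = 0.0, b = 1.25, n = 2
h = (b - a)/n = 0.625000

Simpson's rule: (h/3)[f(x₀) + 4f(x₁) + 2f(x₂) + ... + f(xₙ)]

x_0 = 0.0000, f(x_0) = 1.000000, coefficient = 1
x_1 = 0.6250, f(x_1) = 0.535261, coefficient = 4
x_2 = 1.2500, f(x_2) = 0.286505, coefficient = 1

I ≈ (0.625000/3) × 3.427551 = 0.714073
Exact value: 0.713495
Error: 0.000578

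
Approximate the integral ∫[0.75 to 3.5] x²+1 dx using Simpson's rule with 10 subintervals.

f(x) = x²+1
a = 0.75, b = 3.5, n = 10
h = (b - a)/n = 0.275000

Simpson's rule: (h/3)[f(x₀) + 4f(x₁) + 2f(x₂) + ... + f(xₙ)]

x_0 = 0.7500, f(x_0) = 1.562500, coefficient = 1
x_1 = 1.0250, f(x_1) = 2.050625, coefficient = 4
x_2 = 1.3000, f(x_2) = 2.690000, coefficient = 2
x_3 = 1.5750, f(x_3) = 3.480625, coefficient = 4
x_4 = 1.8500, f(x_4) = 4.422500, coefficient = 2
x_5 = 2.1250, f(x_5) = 5.515625, coefficient = 4
x_6 = 2.4000, f(x_6) = 6.760000, coefficient = 2
x_7 = 2.6750, f(x_7) = 8.155625, coefficient = 4
x_8 = 2.9500, f(x_8) = 9.702500, coefficient = 2
x_9 = 3.2250, f(x_9) = 11.400625, coefficient = 4
x_10 = 3.5000, f(x_10) = 13.250000, coefficient = 1

I ≈ (0.275000/3) × 184.375000 = 16.901042
Exact value: 16.901042
Error: 0.000000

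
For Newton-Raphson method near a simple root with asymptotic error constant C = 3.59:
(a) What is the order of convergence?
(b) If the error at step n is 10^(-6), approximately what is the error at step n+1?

(a) Newton-Raphson has quadratic (order 2) convergence near simple roots.
    This means |e_{n+1}| ≈ C|e_n|².

(b) With |e_n| = 10^(-6) and C = 3.59:
    |e_{n+1}| ≈ 3.59 × (10^(-6))² = 3.59 × 10^(-12)

(a) 2 (quadratic); (b) |e_{n+1}| ≈ 3.590e-12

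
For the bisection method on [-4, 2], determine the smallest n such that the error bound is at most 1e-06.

We need (b-a)/2^n ≤ 1e-06
(2 - (-4))/2^n ≤ 1e-06
6/2^n ≤ 1e-06
2^n ≥ 6000000
n ≥ log₂(6000000) = 22.52
n ≥ 23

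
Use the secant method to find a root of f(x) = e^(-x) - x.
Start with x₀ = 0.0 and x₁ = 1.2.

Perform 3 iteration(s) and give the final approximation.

f(x) = e^(-x) - x
x₀ = 0.0, x₁ = 1.2

Secant formula: x_{n+1} = x_n - f(x_n)(x_n - x_{n-1})/(f(x_n) - f(x_{n-1}))

Iteration 1:
  f(0.000000) = 1.000000
  f(1.200000) = -0.898806
  x_2 = 1.200000 - (-0.898806)×(1.200000 - 0.000000)/(-0.898806 - 1.000000)
       = 0.631976
Iteration 2:
  f(1.200000) = -0.898806
  f(0.631976) = -0.100436
  x_3 = 0.631976 - (-0.100436)×(0.631976 - 1.200000)/(-0.100436 - (-0.898806))
       = 0.560518
Iteration 3:
  f(0.631976) = -0.100436
  f(0.560518) = 0.010395
  x_4 = 0.560518 - 0.010395×(0.560518 - 0.631976)/(0.010395 - (-0.100436))
       = 0.567220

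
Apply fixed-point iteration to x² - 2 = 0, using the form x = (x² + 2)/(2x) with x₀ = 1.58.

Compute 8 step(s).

Equation: x² - 2 = 0
Fixed-point form: x = (x² + 2)/(2x)
x₀ = 1.58

x_1 = g(1.580000) = 1.422911
x_2 = g(1.422911) = 1.414240
x_3 = g(1.414240) = 1.414214
x_4 = g(1.414214) = 1.414214
x_5 = g(1.414214) = 1.414214
x_6 = g(1.414214) = 1.414214
x_7 = g(1.414214) = 1.414214
x_8 = g(1.414214) = 1.414214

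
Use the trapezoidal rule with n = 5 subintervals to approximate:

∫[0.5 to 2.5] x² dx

f(x) = x²
a = 0.5, b = 2.5, n = 5
h = (b - a)/n = 0.400000

Trapezoidal rule: (h/2)[f(x₀) + 2f(x₁) + 2f(x₂) + ... + f(xₙ)]

x_0 = 0.5000, f(x_0) = 0.250000, coefficient = 1
x_1 = 0.9000, f(x_1) = 0.810000, coefficient = 2
x_2 = 1.3000, f(x_2) = 1.690000, coefficient = 2
x_3 = 1.7000, f(x_3) = 2.890000, coefficient = 2
x_4 = 2.1000, f(x_4) = 4.410000, coefficient = 2
x_5 = 2.5000, f(x_5) = 6.250000, coefficient = 1

I ≈ (0.400000/2) × 26.100000 = 5.220000
Exact value: 5.166667
Error: 0.053333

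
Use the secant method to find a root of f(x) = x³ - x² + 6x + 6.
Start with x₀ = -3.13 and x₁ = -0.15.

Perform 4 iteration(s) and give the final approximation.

f(x) = x³ - x² + 6x + 6
x₀ = -3.13, x₁ = -0.15

Secant formula: x_{n+1} = x_n - f(x_n)(x_n - x_{n-1})/(f(x_n) - f(x_{n-1}))

Iteration 1:
  f(-3.130000) = -53.241197
  f(-0.150000) = 5.074125
  x_2 = -0.150000 - 5.074125×(-0.150000 - (-3.130000))/(5.074125 - (-53.241197))
       = -0.409295
Iteration 2:
  f(-0.150000) = 5.074125
  f(-0.409295) = 3.308139
  x_3 = -0.409295 - 3.308139×(-0.409295 - (-0.150000))/(3.308139 - 5.074125)
       = -0.895021
Iteration 3:
  f(-0.409295) = 3.308139
  f(-0.895021) = -0.888158
  x_4 = -0.895021 - (-0.888158)×(-0.895021 - (-0.409295))/(-0.888158 - 3.308139)
       = -0.792216
Iteration 4:
  f(-0.895021) = -0.888158
  f(-0.792216) = 0.121899
  x_5 = -0.792216 - 0.121899×(-0.792216 - (-0.895021))/(0.121899 - (-0.888158))
       = -0.804623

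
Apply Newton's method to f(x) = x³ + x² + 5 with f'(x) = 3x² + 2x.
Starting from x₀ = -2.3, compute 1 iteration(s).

f(x) = x³ + x² + 5
f'(x) = 3x² + 2x
x₀ = -2.3

Newton-Raphson formula: x_{n+1} = x_n - f(x_n)/f'(x_n)

Iteration 1:
  f(-2.300000) = -1.877000
  f'(-2.300000) = 11.270000
  x_1 = -2.300000 - (-1.877000)/11.270000 = -2.133452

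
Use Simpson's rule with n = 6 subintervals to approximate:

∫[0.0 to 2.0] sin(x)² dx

f(x) = sin(x)²
a = 0.0, b = 2.0, n = 6
h = (b - a)/n = 0.333333

Simpson's rule: (h/3)[f(x₀) + 4f(x₁) + 2f(x₂) + ... + f(xₙ)]

x_0 = 0.0000, f(x_0) = 0.000000, coefficient = 1
x_1 = 0.3333, f(x_1) = 0.107056, coefficient = 4
x_2 = 0.6667, f(x_2) = 0.382381, coefficient = 2
x_3 = 1.0000, f(x_3) = 0.708073, coefficient = 4
x_4 = 1.3333, f(x_4) = 0.944663, coefficient = 2
x_5 = 1.6667, f(x_5) = 0.990837, coefficient = 4
x_6 = 2.0000, f(x_6) = 0.826822, coefficient = 1

I ≈ (0.333333/3) × 10.704778 = 1.189420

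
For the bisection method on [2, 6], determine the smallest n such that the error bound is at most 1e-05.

We need (b-a)/2^n ≤ 1e-05
(6 - 2)/2^n ≤ 1e-05
4/2^n ≤ 1e-05
2^n ≥ 400000
n ≥ log₂(400000) = 18.61
n ≥ 19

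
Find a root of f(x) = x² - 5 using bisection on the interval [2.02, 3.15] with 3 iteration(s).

f(x) = x² - 5
Initial interval: [2.02, 3.15]

Iteration 1:
  c_1 = (2.020000 + 3.150000)/2 = 2.585000
  f(c_1) = f(2.585000) = 1.682225
  f(a) × f(c) < 0, new interval: [2.020000, 2.585000]
Iteration 2:
  c_2 = (2.020000 + 2.585000)/2 = 2.302500
  f(c_2) = f(2.302500) = 0.301506
  f(a) × f(c) < 0, new interval: [2.020000, 2.302500]
Iteration 3:
  c_3 = (2.020000 + 2.302500)/2 = 2.161250
  f(c_3) = f(2.161250) = -0.328998
  f(a) × f(c) ≥ 0, new interval: [2.161250, 2.302500]

After 3 iteration(s), the approximation is c_3 = 2.161250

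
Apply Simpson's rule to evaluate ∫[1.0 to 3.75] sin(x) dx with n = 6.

f(x) = sin(x)
a = 1.0, b = 3.75, n = 6
h = (b - a)/n = 0.458333

Simpson's rule: (h/3)[f(x₀) + 4f(x₁) + 2f(x₂) + ... + f(xₙ)]

x_0 = 1.0000, f(x_0) = 0.841471, coefficient = 1
x_1 = 1.4583, f(x_1) = 0.993683, coefficient = 4
x_2 = 1.9167, f(x_2) = 0.940781, coefficient = 2
x_3 = 2.3750, f(x_3) = 0.693685, coefficient = 4
x_4 = 2.8333, f(x_4) = 0.303400, coefficient = 2
x_5 = 3.2917, f(x_5) = -0.149511, coefficient = 4
x_6 = 3.7500, f(x_6) = -0.571561, coefficient = 1

I ≈ (0.458333/3) × 8.909698 = 1.361204
Exact value: 1.360862
Error: 0.000342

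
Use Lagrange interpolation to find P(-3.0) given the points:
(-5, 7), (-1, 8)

Lagrange interpolation formula:
P(x) = Σ yᵢ × Lᵢ(x)
where Lᵢ(x) = Π_{j≠i} (x - xⱼ)/(xᵢ - xⱼ)

L_0(-3.0) = (-3.0 - (-1))/(-5 - (-1)) = 0.500000
L_1(-3.0) = (-3.0 - (-5))/(-1 - (-5)) = 0.500000

P(-3.0) = 7×L_0(-3.0) + 8×L_1(-3.0)
P(-3.0) = 7.500000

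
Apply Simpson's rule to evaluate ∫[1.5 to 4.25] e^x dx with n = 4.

f(x) = e^x
a = 1.5, b = 4.25, n = 4
h = (b - a)/n = 0.687500

Simpson's rule: (h/3)[f(x₀) + 4f(x₁) + 2f(x₂) + ... + f(xₙ)]

x_0 = 1.5000, f(x_0) = 4.481689, coefficient = 1
x_1 = 2.1875, f(x_1) = 8.912903, coefficient = 4
x_2 = 2.8750, f(x_2) = 17.725424, coefficient = 2
x_3 = 3.5625, f(x_3) = 35.251215, coefficient = 4
x_4 = 4.2500, f(x_4) = 70.105412, coefficient = 1

I ≈ (0.687500/3) × 286.694422 = 65.700805
Exact value: 65.623723
Error: 0.077082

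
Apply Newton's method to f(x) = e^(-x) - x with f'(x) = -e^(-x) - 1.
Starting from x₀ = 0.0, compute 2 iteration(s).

f(x) = e^(-x) - x
f'(x) = -e^(-x) - 1
x₀ = 0.0

Newton-Raphson formula: x_{n+1} = x_n - f(x_n)/f'(x_n)

Iteration 1:
  f(0.000000) = 1.000000
  f'(0.000000) = -2.000000
  x_1 = 0.000000 - 1.000000/(-2.000000) = 0.500000
Iteration 2:
  f(0.500000) = 0.106531
  f'(0.500000) = -1.606531
  x_2 = 0.500000 - 0.106531/(-1.606531) = 0.566311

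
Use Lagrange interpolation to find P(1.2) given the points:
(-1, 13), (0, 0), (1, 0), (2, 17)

Lagrange interpolation formula:
P(x) = Σ yᵢ × Lᵢ(x)
where Lᵢ(x) = Π_{j≠i} (x - xⱼ)/(xᵢ - xⱼ)

L_0(1.2) = (1.2 - 0)/(-1 - 0) × (1.2 - 1)/(-1 - 1) × (1.2 - 2)/(-1 - 2) = 0.032000
L_1(1.2) = (1.2 - (-1))/(0 - (-1)) × (1.2 - 1)/(0 - 1) × (1.2 - 2)/(0 - 2) = -0.176000
L_2(1.2) = (1.2 - (-1))/(1 - (-1)) × (1.2 - 0)/(1 - 0) × (1.2 - 2)/(1 - 2) = 1.056000
L_3(1.2) = (1.2 - (-1))/(2 - (-1)) × (1.2 - 0)/(2 - 0) × (1.2 - 1)/(2 - 1) = 0.088000

P(1.2) = 13×L_0(1.2) + 0×L_1(1.2) + 0×L_2(1.2) + 17×L_3(1.2)
P(1.2) = 1.912000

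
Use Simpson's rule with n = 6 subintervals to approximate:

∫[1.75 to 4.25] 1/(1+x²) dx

f(x) = 1/(1+x²)
a = 1.75, b = 4.25, n = 6
h = (b - a)/n = 0.416667

Simpson's rule: (h/3)[f(x₀) + 4f(x₁) + 2f(x₂) + ... + f(xₙ)]

x_0 = 1.7500, f(x_0) = 0.246154, coefficient = 1
x_1 = 2.1667, f(x_1) = 0.175610, coefficient = 4
x_2 = 2.5833, f(x_2) = 0.130317, coefficient = 2
x_3 = 3.0000, f(x_3) = 0.100000, coefficient = 4
x_4 = 3.4167, f(x_4) = 0.078904, coefficient = 2
x_5 = 3.8333, f(x_5) = 0.063717, coefficient = 4
x_6 = 4.2500, f(x_6) = 0.052459, coefficient = 1

I ≈ (0.416667/3) × 2.074361 = 0.288106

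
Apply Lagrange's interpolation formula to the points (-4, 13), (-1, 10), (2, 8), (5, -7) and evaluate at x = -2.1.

Lagrange interpolation formula:
P(x) = Σ yᵢ × Lᵢ(x)
where Lᵢ(x) = Π_{j≠i} (x - xⱼ)/(xᵢ - xⱼ)

L_0(-2.1) = (-2.1 - (-1))/(-4 - (-1)) × (-2.1 - 2)/(-4 - 2) × (-2.1 - 5)/(-4 - 5) = 0.197660
L_1(-2.1) = (-2.1 - (-4))/(-1 - (-4)) × (-2.1 - 2)/(-1 - 2) × (-2.1 - 5)/(-1 - 5) = 1.024241
L_2(-2.1) = (-2.1 - (-4))/(2 - (-4)) × (-2.1 - (-1))/(2 - (-1)) × (-2.1 - 5)/(2 - 5) = -0.274796
L_3(-2.1) = (-2.1 - (-4))/(5 - (-4)) × (-2.1 - (-1))/(5 - (-1)) × (-2.1 - 2)/(5 - 2) = 0.052895

P(-2.1) = 13×L_0(-2.1) + 10×L_1(-2.1) + 8×L_2(-2.1) + (-7)×L_3(-2.1)
P(-2.1) = 10.243358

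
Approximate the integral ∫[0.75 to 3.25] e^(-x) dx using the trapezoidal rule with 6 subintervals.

f(x) = e^(-x)
a = 0.75, b = 3.25, n = 6
h = (b - a)/n = 0.416667

Trapezoidal rule: (h/2)[f(x₀) + 2f(x₁) + 2f(x₂) + ... + f(xₙ)]

x_0 = 0.7500, f(x_0) = 0.472367, coefficient = 1
x_1 = 1.1667, f(x_1) = 0.311403, coefficient = 2
x_2 = 1.5833, f(x_2) = 0.205290, coefficient = 2
x_3 = 2.0000, f(x_3) = 0.135335, coefficient = 2
x_4 = 2.4167, f(x_4) = 0.089219, coefficient = 2
x_5 = 2.8333, f(x_5) = 0.058816, coefficient = 2
x_6 = 3.2500, f(x_6) = 0.038774, coefficient = 1

I ≈ (0.416667/2) × 2.111267 = 0.439847
Exact value: 0.433592
Error: 0.006255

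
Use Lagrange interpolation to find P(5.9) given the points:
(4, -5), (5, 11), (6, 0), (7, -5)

Lagrange interpolation formula:
P(x) = Σ yᵢ × Lᵢ(x)
where Lᵢ(x) = Π_{j≠i} (x - xⱼ)/(xᵢ - xⱼ)

L_0(5.9) = (5.9 - 5)/(4 - 5) × (5.9 - 6)/(4 - 6) × (5.9 - 7)/(4 - 7) = -0.016500
L_1(5.9) = (5.9 - 4)/(5 - 4) × (5.9 - 6)/(5 - 6) × (5.9 - 7)/(5 - 7) = 0.104500
L_2(5.9) = (5.9 - 4)/(6 - 4) × (5.9 - 5)/(6 - 5) × (5.9 - 7)/(6 - 7) = 0.940500
L_3(5.9) = (5.9 - 4)/(7 - 4) × (5.9 - 5)/(7 - 5) × (5.9 - 6)/(7 - 6) = -0.028500

P(5.9) = (-5)×L_0(5.9) + 11×L_1(5.9) + 0×L_2(5.9) + (-5)×L_3(5.9)
P(5.9) = 1.374500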